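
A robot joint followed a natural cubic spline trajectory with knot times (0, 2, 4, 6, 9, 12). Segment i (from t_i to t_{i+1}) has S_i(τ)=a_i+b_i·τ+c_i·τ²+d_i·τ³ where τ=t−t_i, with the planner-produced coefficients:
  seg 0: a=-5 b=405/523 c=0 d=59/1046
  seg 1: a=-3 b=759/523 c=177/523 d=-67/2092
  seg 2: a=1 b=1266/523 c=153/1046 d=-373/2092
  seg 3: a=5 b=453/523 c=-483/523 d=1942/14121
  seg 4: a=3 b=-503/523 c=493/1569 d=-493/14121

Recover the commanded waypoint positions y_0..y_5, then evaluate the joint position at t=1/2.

y_0=-5 y_1=-3 y_2=1 y_3=5 y_4=3 y_5=2
S(1/2) = -38541/8368

y_0 = S_0(0) = a_0 = -5
y_1 = S_1(0) = a_1 = -3
y_2 = S_2(0) = a_2 = 1
y_3 = S_3(0) = a_3 = 5
y_4 = S_4(0) = a_4 = 3
y_5 = S_4(3) = 2
t_q=1/2 is in segment 0 (τ=1/2); S_0(τ)=-38541/8368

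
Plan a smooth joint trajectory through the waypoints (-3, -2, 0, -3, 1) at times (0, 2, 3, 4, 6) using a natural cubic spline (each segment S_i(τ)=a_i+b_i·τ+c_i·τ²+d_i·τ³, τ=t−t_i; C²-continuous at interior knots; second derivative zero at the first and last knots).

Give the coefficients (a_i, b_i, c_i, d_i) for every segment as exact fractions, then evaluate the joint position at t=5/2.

Δ: Δ0=1/2, Δ1=2, Δ2=-3, Δ3=2
row 1: diag=6, rhs=9; c'=1/6, d'=3/2
row 2: denom=4−1·1/6=23/6; d'=(-30−1·3/2)/(23/6)=-189/23
row 3: denom=6−1·6/23=132/23; d'=(30−1·-189/23)/(132/23)=293/44
back: M3=293/44
back: M2=-189/23−6/23·293/44=-219/22
back: M1=3/2−1/6·-219/22=139/44
M: M0=0, M1=139/44, M2=-219/22, M3=293/44, M4=0
seg 0: a=-3, c=M0/2=0, d=(M1−M0)/(6·2)=139/528, b=Δ0−h0·(2M0+M1)/6=-73/132
seg 1: a=-2, c=M1/2=139/88, d=(M2−M1)/(6·1)=-577/264, b=Δ1−h1·(2M1+M2)/6=86/33
seg 2: a=0, c=M2/2=-219/44, d=(M3−M2)/(6·1)=731/264, b=Δ2−h2·(2M2+M3)/6=-19/24
seg 3: a=-3, c=M3/2=293/88, d=(M4−M3)/(6·2)=-293/528, b=Δ3−h3·(2M3+M4)/6=-161/66
t_q=5/2 → seg 1, τ=1/2; S=-2+86/33·τ+139/88·τ²+-577/264·τ³=-405/704

  seg 0: a=-3 b=-73/132 c=0 d=139/528
  seg 1: a=-2 b=86/33 c=139/88 d=-577/264
  seg 2: a=0 b=-19/24 c=-219/44 d=731/264
  seg 3: a=-3 b=-161/66 c=293/88 d=-293/528
S(5/2) = -405/704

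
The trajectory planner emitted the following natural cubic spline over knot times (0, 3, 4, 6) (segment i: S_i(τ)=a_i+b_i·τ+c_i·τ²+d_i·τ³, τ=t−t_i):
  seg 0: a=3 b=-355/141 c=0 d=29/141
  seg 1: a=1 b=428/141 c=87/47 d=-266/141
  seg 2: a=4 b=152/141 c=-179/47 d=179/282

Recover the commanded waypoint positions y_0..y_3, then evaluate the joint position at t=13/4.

y_0 = S_0(0) = a_0 = 3
y_1 = S_1(0) = a_1 = 1
y_2 = S_2(0) = a_2 = 4
y_3 = S_2(2) = -4
t_q=13/4 is in segment 1 (τ=1/4); S_1(τ)=2775/1504

y_0=3 y_1=1 y_2=4 y_3=-4
S(13/4) = 2775/1504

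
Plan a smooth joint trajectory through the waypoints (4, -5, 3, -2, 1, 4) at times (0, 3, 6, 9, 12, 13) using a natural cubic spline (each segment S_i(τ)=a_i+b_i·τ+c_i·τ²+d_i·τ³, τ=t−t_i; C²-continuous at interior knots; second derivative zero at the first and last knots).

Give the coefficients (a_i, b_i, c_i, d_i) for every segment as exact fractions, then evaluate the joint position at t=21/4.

  seg 0: a=4 b=-1962/403 c=0 d=251/1209
  seg 1: a=-5 b=297/403 c=753/403 d=-4444/10881
  seg 2: a=3 b=371/403 c=-2185/1209 d=3427/10881
  seg 3: a=-2 b=-44/31 c=414/403 d=-89/1209
  seg 4: a=1 b=1111/403 c=147/403 d=-49/403
S(21/4) = 1181/806

Δ: Δ0=-3, Δ1=8/3, Δ2=-5/3, Δ3=1, Δ4=3
row 1: diag=12, rhs=34; c'=1/4, d'=17/6
row 2: denom=12−3·1/4=45/4; d'=(-26−3·17/6)/(45/4)=-46/15
row 3: denom=12−3·4/15=56/5; d'=(16−3·-46/15)/(56/5)=9/4
row 4: denom=8−3·15/56=403/56; d'=(12−3·9/4)/(403/56)=294/403
back: M4=294/403
back: M3=9/4−15/56·294/403=828/403
back: M2=-46/15−4/15·828/403=-4370/1209
back: M1=17/6−1/4·-4370/1209=1506/403
M: M0=0, M1=1506/403, M2=-4370/1209, M3=828/403, M4=294/403, M5=0
seg 0: a=4, c=M0/2=0, d=(M1−M0)/(6·3)=251/1209, b=Δ0−h0·(2M0+M1)/6=-1962/403
seg 1: a=-5, c=M1/2=753/403, d=(M2−M1)/(6·3)=-4444/10881, b=Δ1−h1·(2M1+M2)/6=297/403
seg 2: a=3, c=M2/2=-2185/1209, d=(M3−M2)/(6·3)=3427/10881, b=Δ2−h2·(2M2+M3)/6=371/403
seg 3: a=-2, c=M3/2=414/403, d=(M4−M3)/(6·3)=-89/1209, b=Δ3−h3·(2M3+M4)/6=-44/31
seg 4: a=1, c=M4/2=147/403, d=(M5−M4)/(6·1)=-49/403, b=Δ4−h4·(2M4+M5)/6=1111/403
t_q=21/4 → seg 1, τ=9/4; S=-5+297/403·τ+753/403·τ²+-4444/10881·τ³=1181/806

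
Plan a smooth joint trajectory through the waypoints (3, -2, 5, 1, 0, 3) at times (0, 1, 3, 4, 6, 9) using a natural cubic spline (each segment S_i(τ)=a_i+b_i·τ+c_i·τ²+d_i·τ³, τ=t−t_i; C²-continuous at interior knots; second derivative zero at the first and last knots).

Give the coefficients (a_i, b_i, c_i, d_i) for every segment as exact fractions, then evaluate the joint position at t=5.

Δ: Δ0=-5, Δ1=7/2, Δ2=-4, Δ3=-1/2, Δ4=1
row 1: diag=6, rhs=51; c'=1/3, d'=17/2
row 2: denom=6−2·1/3=16/3; d'=(-45−2·17/2)/(16/3)=-93/8
row 3: denom=6−1·3/16=93/16; d'=(21−1·-93/8)/(93/16)=174/31
row 4: denom=10−2·32/93=866/93; d'=(9−2·174/31)/(866/93)=-207/866
back: M4=-207/866
back: M3=174/31−32/93·-207/866=2466/433
back: M2=-93/8−3/16·2466/433=-5496/433
back: M1=17/2−1/3·-5496/433=11025/866
M: M0=0, M1=11025/866, M2=-5496/433, M3=2466/433, M4=-207/866, M5=0
seg 0: a=3, c=M0/2=0, d=(M1−M0)/(6·1)=3675/1732, b=Δ0−h0·(2M0+M1)/6=-12335/1732
seg 1: a=-2, c=M1/2=11025/1732, d=(M2−M1)/(6·2)=-7339/3464, b=Δ1−h1·(2M1+M2)/6=-655/866
seg 2: a=5, c=M2/2=-2748/433, d=(M3−M2)/(6·1)=1327/433, b=Δ2−h2·(2M2+M3)/6=-311/433
seg 3: a=1, c=M3/2=1233/433, d=(M4−M3)/(6·2)=-1713/3464, b=Δ3−h3·(2M3+M4)/6=-1826/433
seg 4: a=0, c=M4/2=-207/1732, d=(M5−M4)/(6·3)=23/1732, b=Δ4−h4·(2M4+M5)/6=1073/866
t_q=5 → seg 3, τ=1; S=1+-1826/433·τ+1233/433·τ²+-1713/3464·τ³=-2993/3464

  seg 0: a=3 b=-12335/1732 c=0 d=3675/1732
  seg 1: a=-2 b=-655/866 c=11025/1732 d=-7339/3464
  seg 2: a=5 b=-311/433 c=-2748/433 d=1327/433
  seg 3: a=1 b=-1826/433 c=1233/433 d=-1713/3464
  seg 4: a=0 b=1073/866 c=-207/1732 d=23/1732
S(5) = -2993/3464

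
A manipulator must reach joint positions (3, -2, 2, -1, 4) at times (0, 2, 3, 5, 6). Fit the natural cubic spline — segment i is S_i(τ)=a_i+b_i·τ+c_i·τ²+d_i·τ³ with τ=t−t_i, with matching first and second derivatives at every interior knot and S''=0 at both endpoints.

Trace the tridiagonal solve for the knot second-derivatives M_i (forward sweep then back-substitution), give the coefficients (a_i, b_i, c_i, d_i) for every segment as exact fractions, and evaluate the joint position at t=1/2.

  seg 0: a=3 b=-973/186 c=0 d=127/186
  seg 1: a=-2 b=551/186 c=127/31 d=-569/186
  seg 2: a=2 b=184/93 c=-315/62 d=1243/744
  seg 3: a=-1 b=317/186 c=613/124 d=-613/372
S(1/2) = 233/496

Δ: Δ0=-5/2, Δ1=4, Δ2=-3/2, Δ3=5
row 1: diag=6, rhs=39; c'=1/6, d'=13/2
row 2: denom=6−1·1/6=35/6; d'=(-33−1·13/2)/(35/6)=-237/35
row 3: denom=6−2·12/35=186/35; d'=(39−2·-237/35)/(186/35)=613/62
back: M3=613/62
back: M2=-237/35−12/35·613/62=-315/31
back: M1=13/2−1/6·-315/31=254/31
M: M0=0, M1=254/31, M2=-315/31, M3=613/62, M4=0
seg 0: a=3, c=M0/2=0, d=(M1−M0)/(6·2)=127/186, b=Δ0−h0·(2M0+M1)/6=-973/186
seg 1: a=-2, c=M1/2=127/31, d=(M2−M1)/(6·1)=-569/186, b=Δ1−h1·(2M1+M2)/6=551/186
seg 2: a=2, c=M2/2=-315/62, d=(M3−M2)/(6·2)=1243/744, b=Δ2−h2·(2M2+M3)/6=184/93
seg 3: a=-1, c=M3/2=613/124, d=(M4−M3)/(6·1)=-613/372, b=Δ3−h3·(2M3+M4)/6=317/186
t_q=1/2 → seg 0, τ=1/2; S=3+-973/186·τ+0·τ²+127/186·τ³=233/496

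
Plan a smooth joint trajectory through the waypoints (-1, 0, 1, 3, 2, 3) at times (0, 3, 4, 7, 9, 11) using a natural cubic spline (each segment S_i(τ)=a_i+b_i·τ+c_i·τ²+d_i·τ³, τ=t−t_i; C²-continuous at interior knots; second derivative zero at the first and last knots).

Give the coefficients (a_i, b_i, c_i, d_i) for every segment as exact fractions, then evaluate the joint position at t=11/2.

Δ: Δ0=1/3, Δ1=1, Δ2=2/3, Δ3=-1/2, Δ4=1/2
row 1: diag=8, rhs=4; c'=1/8, d'=1/2
row 2: denom=8−1·1/8=63/8; d'=(-2−1·1/2)/(63/8)=-20/63
row 3: denom=10−3·8/21=62/7; d'=(-7−3·-20/63)/(62/7)=-127/186
row 4: denom=8−2·7/31=234/31; d'=(6−2·-127/186)/(234/31)=685/702
back: M4=685/702
back: M3=-127/186−7/31·685/702=-317/351
back: M2=-20/63−8/21·-317/351=28/1053
back: M1=1/2−1/8·28/1053=523/1053
M: M0=0, M1=523/1053, M2=28/1053, M3=-317/351, M4=685/702, M5=0
seg 0: a=-1, c=M0/2=0, d=(M1−M0)/(6·3)=523/18954, b=Δ0−h0·(2M0+M1)/6=179/2106
seg 1: a=0, c=M1/2=523/2106, d=(M2−M1)/(6·1)=-55/702, b=Δ1−h1·(2M1+M2)/6=874/1053
seg 2: a=1, c=M2/2=14/1053, d=(M3−M2)/(6·3)=-979/18954, b=Δ2−h2·(2M2+M3)/6=2299/2106
seg 3: a=3, c=M3/2=-317/702, d=(M4−M3)/(6·2)=1319/8424, b=Δ3−h3·(2M3+M4)/6=-235/1053
seg 4: a=2, c=M4/2=685/1404, d=(M5−M4)/(6·2)=-685/8424, b=Δ4−h4·(2M4+M5)/6=-317/2106
t_q=11/2 → seg 2, τ=3/2; S=1+2299/2106·τ+14/1053·τ²+-979/18954·τ³=359/144

  seg 0: a=-1 b=179/2106 c=0 d=523/18954
  seg 1: a=0 b=874/1053 c=523/2106 d=-55/702
  seg 2: a=1 b=2299/2106 c=14/1053 d=-979/18954
  seg 3: a=3 b=-235/1053 c=-317/702 d=1319/8424
  seg 4: a=2 b=-317/2106 c=685/1404 d=-685/8424
S(11/2) = 359/144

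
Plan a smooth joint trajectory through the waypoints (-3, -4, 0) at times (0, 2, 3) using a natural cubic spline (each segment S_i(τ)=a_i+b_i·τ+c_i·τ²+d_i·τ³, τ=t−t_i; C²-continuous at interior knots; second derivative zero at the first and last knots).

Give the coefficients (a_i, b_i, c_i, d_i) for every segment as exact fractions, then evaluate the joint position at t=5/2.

Δ: Δ0=-1/2, Δ1=4
row 1: diag=6, rhs=27; c'=1/6, d'=9/2
back: M1=9/2
M: M0=0, M1=9/2, M2=0
seg 0: a=-3, c=M0/2=0, d=(M1−M0)/(6·2)=3/8, b=Δ0−h0·(2M0+M1)/6=-2
seg 1: a=-4, c=M1/2=9/4, d=(M2−M1)/(6·1)=-3/4, b=Δ1−h1·(2M1+M2)/6=5/2
t_q=5/2 → seg 1, τ=1/2; S=-4+5/2·τ+9/4·τ²+-3/4·τ³=-73/32

  seg 0: a=-3 b=-2 c=0 d=3/8
  seg 1: a=-4 b=5/2 c=9/4 d=-3/4
S(5/2) = -73/32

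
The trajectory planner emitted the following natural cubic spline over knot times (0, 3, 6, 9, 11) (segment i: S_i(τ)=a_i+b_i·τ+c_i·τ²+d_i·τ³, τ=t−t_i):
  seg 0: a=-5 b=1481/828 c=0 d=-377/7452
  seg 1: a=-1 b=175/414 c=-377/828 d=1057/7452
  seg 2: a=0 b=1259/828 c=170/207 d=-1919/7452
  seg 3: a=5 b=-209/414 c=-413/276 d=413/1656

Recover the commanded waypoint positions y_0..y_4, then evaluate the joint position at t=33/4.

y_0=-5 y_1=-1 y_2=0 y_3=5 y_4=0
S(33/4) = 27353/5888

y_0 = S_0(0) = a_0 = -5
y_1 = S_1(0) = a_1 = -1
y_2 = S_2(0) = a_2 = 0
y_3 = S_3(0) = a_3 = 5
y_4 = S_3(2) = 0
t_q=33/4 is in segment 2 (τ=9/4); S_2(τ)=27353/5888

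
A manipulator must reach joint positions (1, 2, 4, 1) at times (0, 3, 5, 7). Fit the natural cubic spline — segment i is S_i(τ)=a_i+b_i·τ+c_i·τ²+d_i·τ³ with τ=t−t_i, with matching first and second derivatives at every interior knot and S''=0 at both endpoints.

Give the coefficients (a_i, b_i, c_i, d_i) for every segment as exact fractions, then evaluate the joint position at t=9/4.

Δ: Δ0=1/3, Δ1=1, Δ2=-3/2
row 1: diag=10, rhs=4; c'=1/5, d'=2/5
row 2: denom=8−2·1/5=38/5; d'=(-15−2·2/5)/(38/5)=-79/38
back: M2=-79/38
back: M1=2/5−1/5·-79/38=31/38
M: M0=0, M1=31/38, M2=-79/38, M3=0
seg 0: a=1, c=M0/2=0, d=(M1−M0)/(6·3)=31/684, b=Δ0−h0·(2M0+M1)/6=-17/228
seg 1: a=2, c=M1/2=31/76, d=(M2−M1)/(6·2)=-55/228, b=Δ1−h1·(2M1+M2)/6=131/114
seg 2: a=4, c=M2/2=-79/76, d=(M3−M2)/(6·2)=79/456, b=Δ2−h2·(2M2+M3)/6=-13/114
t_q=9/4 → seg 0, τ=9/4; S=1+-17/228·τ+0·τ²+31/684·τ³=6559/4864

  seg 0: a=1 b=-17/228 c=0 d=31/684
  seg 1: a=2 b=131/114 c=31/76 d=-55/228
  seg 2: a=4 b=-13/114 c=-79/76 d=79/456
S(9/4) = 6559/4864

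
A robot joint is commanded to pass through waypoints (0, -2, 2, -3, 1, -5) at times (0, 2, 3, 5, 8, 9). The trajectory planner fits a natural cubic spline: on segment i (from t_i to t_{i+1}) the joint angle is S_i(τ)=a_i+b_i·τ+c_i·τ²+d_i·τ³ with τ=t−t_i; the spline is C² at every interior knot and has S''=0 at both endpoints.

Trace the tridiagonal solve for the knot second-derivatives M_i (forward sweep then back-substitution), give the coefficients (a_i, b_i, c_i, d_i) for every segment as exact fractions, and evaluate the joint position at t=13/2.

  seg 0: a=0 b=-22100/6879 c=0 d=15221/27516
  seg 1: a=-2 b=23563/6879 c=15221/4586 d=-37757/13758
  seg 2: a=2 b=25181/13758 c=-11268/2293 d=9455/6879
  seg 3: a=-3 b=-18331/13758 c=7642/2293 d=-11209/13758
  seg 4: a=1 b=-22931/6879 c=-18343/4586 d=18343/13758
S(13/2) = -9157/36688

Δ: Δ0=-1, Δ1=4, Δ2=-5/2, Δ3=4/3, Δ4=-6
row 1: diag=6, rhs=30; c'=1/6, d'=5
row 2: denom=6−1·1/6=35/6; d'=(-39−1·5)/(35/6)=-264/35
row 3: denom=10−2·12/35=326/35; d'=(23−2·-264/35)/(326/35)=1333/326
row 4: denom=8−3·105/326=2293/326; d'=(-44−3·1333/326)/(2293/326)=-18343/2293
back: M4=-18343/2293
back: M3=1333/326−105/326·-18343/2293=15284/2293
back: M2=-264/35−12/35·15284/2293=-22536/2293
back: M1=5−1/6·-22536/2293=15221/2293
M: M0=0, M1=15221/2293, M2=-22536/2293, M3=15284/2293, M4=-18343/2293, M5=0
seg 0: a=0, c=M0/2=0, d=(M1−M0)/(6·2)=15221/27516, b=Δ0−h0·(2M0+M1)/6=-22100/6879
seg 1: a=-2, c=M1/2=15221/4586, d=(M2−M1)/(6·1)=-37757/13758, b=Δ1−h1·(2M1+M2)/6=23563/6879
seg 2: a=2, c=M2/2=-11268/2293, d=(M3−M2)/(6·2)=9455/6879, b=Δ2−h2·(2M2+M3)/6=25181/13758
seg 3: a=-3, c=M3/2=7642/2293, d=(M4−M3)/(6·3)=-11209/13758, b=Δ3−h3·(2M3+M4)/6=-18331/13758
seg 4: a=1, c=M4/2=-18343/4586, d=(M5−M4)/(6·1)=18343/13758, b=Δ4−h4·(2M4+M5)/6=-22931/6879
t_q=13/2 → seg 3, τ=3/2; S=-3+-18331/13758·τ+7642/2293·τ²+-11209/13758·τ³=-9157/36688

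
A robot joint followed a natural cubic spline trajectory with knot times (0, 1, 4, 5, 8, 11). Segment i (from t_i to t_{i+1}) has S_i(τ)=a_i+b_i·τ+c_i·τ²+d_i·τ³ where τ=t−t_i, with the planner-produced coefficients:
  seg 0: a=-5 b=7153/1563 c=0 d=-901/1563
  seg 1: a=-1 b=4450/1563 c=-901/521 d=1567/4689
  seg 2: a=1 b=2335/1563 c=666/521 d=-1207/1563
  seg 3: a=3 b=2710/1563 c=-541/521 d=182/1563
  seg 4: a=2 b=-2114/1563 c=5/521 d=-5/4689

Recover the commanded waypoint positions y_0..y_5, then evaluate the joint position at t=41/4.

y_0=-5 y_1=-1 y_2=1 y_3=3 y_4=2 y_5=-2
S(41/4) = -33569/33344

y_0 = S_0(0) = a_0 = -5
y_1 = S_1(0) = a_1 = -1
y_2 = S_2(0) = a_2 = 1
y_3 = S_3(0) = a_3 = 3
y_4 = S_4(0) = a_4 = 2
y_5 = S_4(3) = -2
t_q=41/4 is in segment 4 (τ=9/4); S_4(τ)=-33569/33344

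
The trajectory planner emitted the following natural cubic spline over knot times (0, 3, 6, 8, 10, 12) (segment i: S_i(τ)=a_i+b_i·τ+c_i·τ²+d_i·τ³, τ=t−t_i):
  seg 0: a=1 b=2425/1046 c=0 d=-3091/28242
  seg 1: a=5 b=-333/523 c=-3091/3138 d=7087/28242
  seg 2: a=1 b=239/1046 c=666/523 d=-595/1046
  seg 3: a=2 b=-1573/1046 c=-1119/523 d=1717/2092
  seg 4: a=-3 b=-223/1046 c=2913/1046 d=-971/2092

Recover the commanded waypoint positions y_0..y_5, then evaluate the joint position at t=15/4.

y_0=1 y_1=5 y_2=1 y_3=2 y_4=-3 y_5=4
S(15/4) = 272747/66944

y_0 = S_0(0) = a_0 = 1
y_1 = S_1(0) = a_1 = 5
y_2 = S_2(0) = a_2 = 1
y_3 = S_3(0) = a_3 = 2
y_4 = S_4(0) = a_4 = -3
y_5 = S_4(2) = 4
t_q=15/4 is in segment 1 (τ=3/4); S_1(τ)=272747/66944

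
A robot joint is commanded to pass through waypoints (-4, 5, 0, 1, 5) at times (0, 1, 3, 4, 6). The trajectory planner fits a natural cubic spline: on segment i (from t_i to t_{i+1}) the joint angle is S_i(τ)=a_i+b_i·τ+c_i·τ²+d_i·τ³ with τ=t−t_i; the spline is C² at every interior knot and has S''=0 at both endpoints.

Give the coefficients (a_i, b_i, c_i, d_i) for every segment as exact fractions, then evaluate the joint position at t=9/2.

  seg 0: a=-4 b=1411/124 c=0 d=-295/124
  seg 1: a=5 b=263/62 c=-885/124 d=467/248
  seg 2: a=0 b=-53/31 c=129/31 d=-45/31
  seg 3: a=1 b=70/31 c=-6/31 d=1/31
S(9/2) = 517/248

Δ: Δ0=9, Δ1=-5/2, Δ2=1, Δ3=2
row 1: diag=6, rhs=-69; c'=1/3, d'=-23/2
row 2: denom=6−2·1/3=16/3; d'=(21−2·-23/2)/(16/3)=33/4
row 3: denom=6−1·3/16=93/16; d'=(6−1·33/4)/(93/16)=-12/31
back: M3=-12/31
back: M2=33/4−3/16·-12/31=258/31
back: M1=-23/2−1/3·258/31=-885/62
M: M0=0, M1=-885/62, M2=258/31, M3=-12/31, M4=0
seg 0: a=-4, c=M0/2=0, d=(M1−M0)/(6·1)=-295/124, b=Δ0−h0·(2M0+M1)/6=1411/124
seg 1: a=5, c=M1/2=-885/124, d=(M2−M1)/(6·2)=467/248, b=Δ1−h1·(2M1+M2)/6=263/62
seg 2: a=0, c=M2/2=129/31, d=(M3−M2)/(6·1)=-45/31, b=Δ2−h2·(2M2+M3)/6=-53/31
seg 3: a=1, c=M3/2=-6/31, d=(M4−M3)/(6·2)=1/31, b=Δ3−h3·(2M3+M4)/6=70/31
t_q=9/2 → seg 3, τ=1/2; S=1+70/31·τ+-6/31·τ²+1/31·τ³=517/248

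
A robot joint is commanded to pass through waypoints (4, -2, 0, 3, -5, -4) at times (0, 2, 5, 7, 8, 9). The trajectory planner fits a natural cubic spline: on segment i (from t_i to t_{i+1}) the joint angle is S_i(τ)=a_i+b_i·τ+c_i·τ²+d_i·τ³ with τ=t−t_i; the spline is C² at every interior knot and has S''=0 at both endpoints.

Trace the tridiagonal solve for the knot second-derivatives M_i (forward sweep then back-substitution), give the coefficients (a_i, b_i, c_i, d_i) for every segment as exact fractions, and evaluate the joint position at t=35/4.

Δ: Δ0=-3, Δ1=2/3, Δ2=3/2, Δ3=-8, Δ4=1
row 1: diag=10, rhs=22; c'=3/10, d'=11/5
row 2: denom=10−3·3/10=91/10; d'=(5−3·11/5)/(91/10)=-16/91
row 3: denom=6−2·20/91=506/91; d'=(-57−2·-16/91)/(506/91)=-5155/506
row 4: denom=4−1·91/506=1933/506; d'=(54−1·-5155/506)/(1933/506)=32479/1933
back: M4=32479/1933
back: M3=-5155/506−91/506·32479/1933=-25534/1933
back: M2=-16/91−20/91·-25534/1933=5272/1933
back: M1=11/5−3/10·5272/1933=2671/1933
M: M0=0, M1=2671/1933, M2=5272/1933, M3=-25534/1933, M4=32479/1933, M5=0
seg 0: a=4, c=M0/2=0, d=(M1−M0)/(6·2)=2671/23196, b=Δ0−h0·(2M0+M1)/6=-20068/5799
seg 1: a=-2, c=M1/2=2671/3866, d=(M2−M1)/(6·3)=289/3866, b=Δ1−h1·(2M1+M2)/6=-12055/5799
seg 2: a=0, c=M2/2=2636/1933, d=(M3−M2)/(6·2)=-15403/11598, b=Δ2−h2·(2M2+M3)/6=47377/11598
seg 3: a=3, c=M3/2=-12767/1933, d=(M4−M3)/(6·1)=58013/11598, b=Δ3−h3·(2M3+M4)/6=-74195/11598
seg 4: a=-5, c=M4/2=32479/3866, d=(M5−M4)/(6·1)=-32479/11598, b=Δ4−h4·(2M4+M5)/6=-26680/5799
t_q=35/4 → seg 4, τ=3/4; S=-5+-26680/5799·τ+32479/3866·τ²+-32479/11598·τ³=-1213947/247424

  seg 0: a=4 b=-20068/5799 c=0 d=2671/23196
  seg 1: a=-2 b=-12055/5799 c=2671/3866 d=289/3866
  seg 2: a=0 b=47377/11598 c=2636/1933 d=-15403/11598
  seg 3: a=3 b=-74195/11598 c=-12767/1933 d=58013/11598
  seg 4: a=-5 b=-26680/5799 c=32479/3866 d=-32479/11598
S(35/4) = -1213947/247424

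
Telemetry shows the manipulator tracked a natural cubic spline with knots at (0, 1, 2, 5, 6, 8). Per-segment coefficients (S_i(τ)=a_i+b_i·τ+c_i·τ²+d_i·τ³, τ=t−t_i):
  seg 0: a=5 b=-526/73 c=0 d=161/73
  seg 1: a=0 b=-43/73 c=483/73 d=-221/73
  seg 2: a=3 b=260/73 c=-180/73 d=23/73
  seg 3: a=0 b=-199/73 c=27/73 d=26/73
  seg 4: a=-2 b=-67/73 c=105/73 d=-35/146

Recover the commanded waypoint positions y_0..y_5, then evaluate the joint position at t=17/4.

y_0=5 y_1=0 y_2=3 y_3=0 y_4=-2 y_5=0
S(17/4) = 9903/4672

y_0 = S_0(0) = a_0 = 5
y_1 = S_1(0) = a_1 = 0
y_2 = S_2(0) = a_2 = 3
y_3 = S_3(0) = a_3 = 0
y_4 = S_4(0) = a_4 = -2
y_5 = S_4(2) = 0
t_q=17/4 is in segment 2 (τ=9/4); S_2(τ)=9903/4672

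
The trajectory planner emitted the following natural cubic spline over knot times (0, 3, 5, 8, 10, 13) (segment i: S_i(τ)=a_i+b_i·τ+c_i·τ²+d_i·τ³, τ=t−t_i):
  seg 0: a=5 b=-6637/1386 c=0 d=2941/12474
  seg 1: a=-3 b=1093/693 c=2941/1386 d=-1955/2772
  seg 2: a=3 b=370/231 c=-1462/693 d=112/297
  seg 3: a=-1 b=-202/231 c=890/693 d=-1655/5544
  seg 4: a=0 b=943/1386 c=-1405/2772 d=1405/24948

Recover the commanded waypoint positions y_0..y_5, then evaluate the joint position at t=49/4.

y_0 = S_0(0) = a_0 = 5
y_1 = S_1(0) = a_1 = -3
y_2 = S_2(0) = a_2 = 3
y_3 = S_3(0) = a_3 = -1
y_4 = S_4(0) = a_4 = 0
y_5 = S_4(3) = -1
t_q=49/4 is in segment 4 (τ=9/4); S_4(τ)=-7759/19712

y_0=5 y_1=-3 y_2=3 y_3=-1 y_4=0 y_5=-1
S(49/4) = -7759/19712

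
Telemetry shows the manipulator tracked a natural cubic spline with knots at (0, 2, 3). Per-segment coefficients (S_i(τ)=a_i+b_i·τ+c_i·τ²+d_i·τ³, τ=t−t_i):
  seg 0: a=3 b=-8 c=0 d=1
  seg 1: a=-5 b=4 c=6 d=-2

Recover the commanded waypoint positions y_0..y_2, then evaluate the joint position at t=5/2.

y_0=3 y_1=-5 y_2=3
S(5/2) = -7/4

y_0 = S_0(0) = a_0 = 3
y_1 = S_1(0) = a_1 = -5
y_2 = S_1(1) = 3
t_q=5/2 is in segment 1 (τ=1/2); S_1(τ)=-7/4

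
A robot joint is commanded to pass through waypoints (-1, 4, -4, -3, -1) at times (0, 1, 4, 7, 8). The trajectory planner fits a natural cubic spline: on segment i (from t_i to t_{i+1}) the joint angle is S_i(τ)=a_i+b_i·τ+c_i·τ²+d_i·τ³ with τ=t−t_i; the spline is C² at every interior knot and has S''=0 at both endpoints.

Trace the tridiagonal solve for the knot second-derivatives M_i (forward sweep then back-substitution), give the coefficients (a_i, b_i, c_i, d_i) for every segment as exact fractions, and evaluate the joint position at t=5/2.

  seg 0: a=-1 b=961/156 c=0 d=-181/156
  seg 1: a=4 b=209/78 c=-181/52 d=265/468
  seg 2: a=-4 b=-35/12 c=21/13 d=-83/468
  seg 3: a=-3 b=155/78 c=1/52 d=-1/156
S(5/2) = 873/416

Δ: Δ0=5, Δ1=-8/3, Δ2=1/3, Δ3=2
row 1: diag=8, rhs=-46; c'=3/8, d'=-23/4
row 2: denom=12−3·3/8=87/8; d'=(18−3·-23/4)/(87/8)=94/29
row 3: denom=8−3·8/29=208/29; d'=(10−3·94/29)/(208/29)=1/26
back: M3=1/26
back: M2=94/29−8/29·1/26=42/13
back: M1=-23/4−3/8·42/13=-181/26
M: M0=0, M1=-181/26, M2=42/13, M3=1/26, M4=0
seg 0: a=-1, c=M0/2=0, d=(M1−M0)/(6·1)=-181/156, b=Δ0−h0·(2M0+M1)/6=961/156
seg 1: a=4, c=M1/2=-181/52, d=(M2−M1)/(6·3)=265/468, b=Δ1−h1·(2M1+M2)/6=209/78
seg 2: a=-4, c=M2/2=21/13, d=(M3−M2)/(6·3)=-83/468, b=Δ2−h2·(2M2+M3)/6=-35/12
seg 3: a=-3, c=M3/2=1/52, d=(M4−M3)/(6·1)=-1/156, b=Δ3−h3·(2M3+M4)/6=155/78
t_q=5/2 → seg 1, τ=3/2; S=4+209/78·τ+-181/52·τ²+265/468·τ³=873/416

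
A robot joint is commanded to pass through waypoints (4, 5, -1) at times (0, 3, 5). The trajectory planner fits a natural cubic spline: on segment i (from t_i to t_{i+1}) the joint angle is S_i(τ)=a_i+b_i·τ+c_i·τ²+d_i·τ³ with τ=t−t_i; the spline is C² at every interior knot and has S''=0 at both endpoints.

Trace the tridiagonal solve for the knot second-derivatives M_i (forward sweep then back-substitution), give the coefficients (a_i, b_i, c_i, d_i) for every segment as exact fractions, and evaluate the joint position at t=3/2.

  seg 0: a=4 b=4/3 c=0 d=-1/9
  seg 1: a=5 b=-5/3 c=-1 d=1/6
S(3/2) = 45/8

Δ: Δ0=1/3, Δ1=-3
row 1: diag=10, rhs=-20; c'=1/5, d'=-2
back: M1=-2
M: M0=0, M1=-2, M2=0
seg 0: a=4, c=M0/2=0, d=(M1−M0)/(6·3)=-1/9, b=Δ0−h0·(2M0+M1)/6=4/3
seg 1: a=5, c=M1/2=-1, d=(M2−M1)/(6·2)=1/6, b=Δ1−h1·(2M1+M2)/6=-5/3
t_q=3/2 → seg 0, τ=3/2; S=4+4/3·τ+0·τ²+-1/9·τ³=45/8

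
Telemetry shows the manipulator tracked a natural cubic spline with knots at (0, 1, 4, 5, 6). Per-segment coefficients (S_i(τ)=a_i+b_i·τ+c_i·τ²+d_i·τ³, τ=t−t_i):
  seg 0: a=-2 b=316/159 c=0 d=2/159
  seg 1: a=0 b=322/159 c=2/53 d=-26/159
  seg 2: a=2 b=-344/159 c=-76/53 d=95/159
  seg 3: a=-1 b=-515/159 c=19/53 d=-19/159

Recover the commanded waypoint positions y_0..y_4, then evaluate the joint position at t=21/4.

y_0 = S_0(0) = a_0 = -2
y_1 = S_1(0) = a_1 = 0
y_2 = S_2(0) = a_2 = 2
y_3 = S_3(0) = a_3 = -1
y_4 = S_3(1) = -4
t_q=21/4 is in segment 3 (τ=1/4); S_3(τ)=-6069/3392

y_0=-2 y_1=0 y_2=2 y_3=-1 y_4=-4
S(21/4) = -6069/3392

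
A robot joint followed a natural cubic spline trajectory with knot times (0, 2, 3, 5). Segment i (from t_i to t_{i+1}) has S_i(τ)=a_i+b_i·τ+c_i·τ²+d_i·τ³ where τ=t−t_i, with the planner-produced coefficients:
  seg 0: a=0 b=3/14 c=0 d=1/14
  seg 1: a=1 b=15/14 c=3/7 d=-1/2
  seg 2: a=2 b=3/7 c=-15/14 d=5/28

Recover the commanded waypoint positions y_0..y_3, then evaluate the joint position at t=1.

y_0 = S_0(0) = a_0 = 0
y_1 = S_1(0) = a_1 = 1
y_2 = S_2(0) = a_2 = 2
y_3 = S_2(2) = 0
t_q=1 is in segment 0 (τ=1); S_0(τ)=2/7

y_0=0 y_1=1 y_2=2 y_3=0
S(1) = 2/7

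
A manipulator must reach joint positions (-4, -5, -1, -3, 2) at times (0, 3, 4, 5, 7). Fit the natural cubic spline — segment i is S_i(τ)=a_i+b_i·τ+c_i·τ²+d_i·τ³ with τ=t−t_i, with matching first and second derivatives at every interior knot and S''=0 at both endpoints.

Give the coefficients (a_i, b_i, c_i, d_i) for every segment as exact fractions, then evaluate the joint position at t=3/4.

  seg 0: a=-4 b=-2879/1068 c=0 d=841/3204
  seg 1: a=-5 b=2345/534 c=841/356 d=-2941/1068
  seg 2: a=-1 b=913/1068 c=-525/89 d=3251/1068
  seg 3: a=-3 b=-967/534 c=1151/356 d=-1151/2136
S(3/4) = -134677/22784

Δ: Δ0=-1/3, Δ1=4, Δ2=-2, Δ3=5/2
row 1: diag=8, rhs=26; c'=1/8, d'=13/4
row 2: denom=4−1·1/8=31/8; d'=(-36−1·13/4)/(31/8)=-314/31
row 3: denom=6−1·8/31=178/31; d'=(27−1·-314/31)/(178/31)=1151/178
back: M3=1151/178
back: M2=-314/31−8/31·1151/178=-1050/89
back: M1=13/4−1/8·-1050/89=841/178
M: M0=0, M1=841/178, M2=-1050/89, M3=1151/178, M4=0
seg 0: a=-4, c=M0/2=0, d=(M1−M0)/(6·3)=841/3204, b=Δ0−h0·(2M0+M1)/6=-2879/1068
seg 1: a=-5, c=M1/2=841/356, d=(M2−M1)/(6·1)=-2941/1068, b=Δ1−h1·(2M1+M2)/6=2345/534
seg 2: a=-1, c=M2/2=-525/89, d=(M3−M2)/(6·1)=3251/1068, b=Δ2−h2·(2M2+M3)/6=913/1068
seg 3: a=-3, c=M3/2=1151/356, d=(M4−M3)/(6·2)=-1151/2136, b=Δ3−h3·(2M3+M4)/6=-967/534
t_q=3/4 → seg 0, τ=3/4; S=-4+-2879/1068·τ+0·τ²+841/3204·τ³=-134677/22784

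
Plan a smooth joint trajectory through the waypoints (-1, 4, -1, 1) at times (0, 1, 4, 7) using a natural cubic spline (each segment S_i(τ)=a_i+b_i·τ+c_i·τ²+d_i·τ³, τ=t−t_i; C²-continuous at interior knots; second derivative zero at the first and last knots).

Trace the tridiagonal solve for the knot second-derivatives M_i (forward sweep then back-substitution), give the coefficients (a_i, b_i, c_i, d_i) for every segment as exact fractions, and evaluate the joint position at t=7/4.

  seg 0: a=-1 b=6 c=0 d=-1
  seg 1: a=4 b=3 c=-3 d=13/27
  seg 2: a=-1 b=-2 c=4/3 d=-4/27
S(7/4) = 305/64

Δ: Δ0=5, Δ1=-5/3, Δ2=2/3
row 1: diag=8, rhs=-40; c'=3/8, d'=-5
row 2: denom=12−3·3/8=87/8; d'=(14−3·-5)/(87/8)=8/3
back: M2=8/3
back: M1=-5−3/8·8/3=-6
M: M0=0, M1=-6, M2=8/3, M3=0
seg 0: a=-1, c=M0/2=0, d=(M1−M0)/(6·1)=-1, b=Δ0−h0·(2M0+M1)/6=6
seg 1: a=4, c=M1/2=-3, d=(M2−M1)/(6·3)=13/27, b=Δ1−h1·(2M1+M2)/6=3
seg 2: a=-1, c=M2/2=4/3, d=(M3−M2)/(6·3)=-4/27, b=Δ2−h2·(2M2+M3)/6=-2
t_q=7/4 → seg 1, τ=3/4; S=4+3·τ+-3·τ²+13/27·τ³=305/64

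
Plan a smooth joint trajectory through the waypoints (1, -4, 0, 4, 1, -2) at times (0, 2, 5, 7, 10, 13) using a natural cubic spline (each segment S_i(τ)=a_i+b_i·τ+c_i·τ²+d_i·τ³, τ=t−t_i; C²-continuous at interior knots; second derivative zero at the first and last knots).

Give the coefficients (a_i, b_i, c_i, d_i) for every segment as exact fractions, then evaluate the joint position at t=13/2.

  seg 0: a=1 b=-20879/6414 c=0 d=1211/6414
  seg 1: a=-4 b=-6347/6414 c=1211/1069 d=-6899/57726
  seg 2: a=0 b=8276/3207 c=367/6414 d=-743/4276
  seg 3: a=4 b=2323/3207 c=-3160/3207 d=3950/28863
  seg 4: a=1 b=-4787/3207 c=790/3207 d=-790/28863
S(13/2) = 116759/34208

Δ: Δ0=-5/2, Δ1=4/3, Δ2=2, Δ3=-1, Δ4=-1
row 1: diag=10, rhs=23; c'=3/10, d'=23/10
row 2: denom=10−3·3/10=91/10; d'=(4−3·23/10)/(91/10)=-29/91
row 3: denom=10−2·20/91=870/91; d'=(-18−2·-29/91)/(870/91)=-158/87
row 4: denom=12−3·91/290=3207/290; d'=(0−3·-158/87)/(3207/290)=1580/3207
back: M4=1580/3207
back: M3=-158/87−91/290·1580/3207=-6320/3207
back: M2=-29/91−20/91·-6320/3207=367/3207
back: M1=23/10−3/10·367/3207=2422/1069
M: M0=0, M1=2422/1069, M2=367/3207, M3=-6320/3207, M4=1580/3207, M5=0
seg 0: a=1, c=M0/2=0, d=(M1−M0)/(6·2)=1211/6414, b=Δ0−h0·(2M0+M1)/6=-20879/6414
seg 1: a=-4, c=M1/2=1211/1069, d=(M2−M1)/(6·3)=-6899/57726, b=Δ1−h1·(2M1+M2)/6=-6347/6414
seg 2: a=0, c=M2/2=367/6414, d=(M3−M2)/(6·2)=-743/4276, b=Δ2−h2·(2M2+M3)/6=8276/3207
seg 3: a=4, c=M3/2=-3160/3207, d=(M4−M3)/(6·3)=3950/28863, b=Δ3−h3·(2M3+M4)/6=2323/3207
seg 4: a=1, c=M4/2=790/3207, d=(M5−M4)/(6·3)=-790/28863, b=Δ4−h4·(2M4+M5)/6=-4787/3207
t_q=13/2 → seg 2, τ=3/2; S=0+8276/3207·τ+367/6414·τ²+-743/4276·τ³=116759/34208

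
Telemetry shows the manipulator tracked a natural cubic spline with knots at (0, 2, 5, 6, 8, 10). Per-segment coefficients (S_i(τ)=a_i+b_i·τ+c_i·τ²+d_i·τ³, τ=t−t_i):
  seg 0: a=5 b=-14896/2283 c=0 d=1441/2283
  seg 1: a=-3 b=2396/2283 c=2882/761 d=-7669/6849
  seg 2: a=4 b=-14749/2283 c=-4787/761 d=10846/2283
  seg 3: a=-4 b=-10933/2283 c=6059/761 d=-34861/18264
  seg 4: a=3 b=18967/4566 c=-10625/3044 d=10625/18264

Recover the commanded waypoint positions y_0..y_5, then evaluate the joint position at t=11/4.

y_0=5 y_1=-3 y_2=4 y_3=-4 y_4=3 y_5=2
S(11/4) = -27031/48704

y_0 = S_0(0) = a_0 = 5
y_1 = S_1(0) = a_1 = -3
y_2 = S_2(0) = a_2 = 4
y_3 = S_3(0) = a_3 = -4
y_4 = S_4(0) = a_4 = 3
y_5 = S_4(2) = 2
t_q=11/4 is in segment 1 (τ=3/4); S_1(τ)=-27031/48704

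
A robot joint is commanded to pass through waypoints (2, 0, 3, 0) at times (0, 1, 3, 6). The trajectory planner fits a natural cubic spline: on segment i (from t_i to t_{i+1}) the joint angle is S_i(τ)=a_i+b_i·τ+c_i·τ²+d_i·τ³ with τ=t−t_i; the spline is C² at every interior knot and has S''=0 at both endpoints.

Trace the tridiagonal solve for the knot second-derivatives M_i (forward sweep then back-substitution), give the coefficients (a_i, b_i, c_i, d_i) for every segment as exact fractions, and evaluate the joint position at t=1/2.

Δ: Δ0=-2, Δ1=3/2, Δ2=-1
row 1: diag=6, rhs=21; c'=1/3, d'=7/2
row 2: denom=10−2·1/3=28/3; d'=(-15−2·7/2)/(28/3)=-33/14
back: M2=-33/14
back: M1=7/2−1/3·-33/14=30/7
M: M0=0, M1=30/7, M2=-33/14, M3=0
seg 0: a=2, c=M0/2=0, d=(M1−M0)/(6·1)=5/7, b=Δ0−h0·(2M0+M1)/6=-19/7
seg 1: a=0, c=M1/2=15/7, d=(M2−M1)/(6·2)=-31/56, b=Δ1−h1·(2M1+M2)/6=-4/7
seg 2: a=3, c=M2/2=-33/28, d=(M3−M2)/(6·3)=11/84, b=Δ2−h2·(2M2+M3)/6=19/14
t_q=1/2 → seg 0, τ=1/2; S=2+-19/7·τ+0·τ²+5/7·τ³=41/56

  seg 0: a=2 b=-19/7 c=0 d=5/7
  seg 1: a=0 b=-4/7 c=15/7 d=-31/56
  seg 2: a=3 b=19/14 c=-33/28 d=11/84
S(1/2) = 41/56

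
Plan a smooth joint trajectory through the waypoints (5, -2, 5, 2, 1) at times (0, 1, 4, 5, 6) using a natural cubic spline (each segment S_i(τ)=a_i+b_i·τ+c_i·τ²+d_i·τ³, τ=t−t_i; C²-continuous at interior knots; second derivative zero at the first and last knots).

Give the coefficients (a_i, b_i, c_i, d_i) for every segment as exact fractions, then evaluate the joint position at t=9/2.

  seg 0: a=5 b=-2765/318 c=0 d=539/318
  seg 1: a=-2 b=-574/159 c=539/106 d=-329/318
  seg 2: a=5 b=-329/318 c=-224/53 d=719/318
  seg 3: a=2 b=-430/159 c=271/106 d=-271/318
S(9/2) = 3145/848

Δ: Δ0=-7, Δ1=7/3, Δ2=-3, Δ3=-1
row 1: diag=8, rhs=56; c'=3/8, d'=7
row 2: denom=8−3·3/8=55/8; d'=(-32−3·7)/(55/8)=-424/55
row 3: denom=4−1·8/55=212/55; d'=(12−1·-424/55)/(212/55)=271/53
back: M3=271/53
back: M2=-424/55−8/55·271/53=-448/53
back: M1=7−3/8·-448/53=539/53
M: M0=0, M1=539/53, M2=-448/53, M3=271/53, M4=0
seg 0: a=5, c=M0/2=0, d=(M1−M0)/(6·1)=539/318, b=Δ0−h0·(2M0+M1)/6=-2765/318
seg 1: a=-2, c=M1/2=539/106, d=(M2−M1)/(6·3)=-329/318, b=Δ1−h1·(2M1+M2)/6=-574/159
seg 2: a=5, c=M2/2=-224/53, d=(M3−M2)/(6·1)=719/318, b=Δ2−h2·(2M2+M3)/6=-329/318
seg 3: a=2, c=M3/2=271/106, d=(M4−M3)/(6·1)=-271/318, b=Δ3−h3·(2M3+M4)/6=-430/159
t_q=9/2 → seg 2, τ=1/2; S=5+-329/318·τ+-224/53·τ²+719/318·τ³=3145/848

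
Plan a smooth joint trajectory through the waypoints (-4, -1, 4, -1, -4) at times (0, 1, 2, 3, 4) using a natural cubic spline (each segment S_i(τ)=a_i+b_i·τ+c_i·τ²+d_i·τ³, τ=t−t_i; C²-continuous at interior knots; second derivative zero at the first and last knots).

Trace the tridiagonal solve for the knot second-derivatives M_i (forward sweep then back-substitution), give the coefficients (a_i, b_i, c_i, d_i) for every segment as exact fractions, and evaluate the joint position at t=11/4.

  seg 0: a=-4 b=12/7 c=0 d=9/7
  seg 1: a=-1 b=39/7 c=27/7 d=-31/7
  seg 2: a=4 b=0 c=-66/7 d=31/7
  seg 3: a=-1 b=-39/7 c=27/7 d=-9/7
S(11/4) = 253/448

Δ: Δ0=3, Δ1=5, Δ2=-5, Δ3=-3
row 1: diag=4, rhs=12; c'=1/4, d'=3
row 2: denom=4−1·1/4=15/4; d'=(-60−1·3)/(15/4)=-84/5
row 3: denom=4−1·4/15=56/15; d'=(12−1·-84/5)/(56/15)=54/7
back: M3=54/7
back: M2=-84/5−4/15·54/7=-132/7
back: M1=3−1/4·-132/7=54/7
M: M0=0, M1=54/7, M2=-132/7, M3=54/7, M4=0
seg 0: a=-4, c=M0/2=0, d=(M1−M0)/(6·1)=9/7, b=Δ0−h0·(2M0+M1)/6=12/7
seg 1: a=-1, c=M1/2=27/7, d=(M2−M1)/(6·1)=-31/7, b=Δ1−h1·(2M1+M2)/6=39/7
seg 2: a=4, c=M2/2=-66/7, d=(M3−M2)/(6·1)=31/7, b=Δ2−h2·(2M2+M3)/6=0
seg 3: a=-1, c=M3/2=27/7, d=(M4−M3)/(6·1)=-9/7, b=Δ3−h3·(2M3+M4)/6=-39/7
t_q=11/4 → seg 2, τ=3/4; S=4+0·τ+-66/7·τ²+31/7·τ³=253/448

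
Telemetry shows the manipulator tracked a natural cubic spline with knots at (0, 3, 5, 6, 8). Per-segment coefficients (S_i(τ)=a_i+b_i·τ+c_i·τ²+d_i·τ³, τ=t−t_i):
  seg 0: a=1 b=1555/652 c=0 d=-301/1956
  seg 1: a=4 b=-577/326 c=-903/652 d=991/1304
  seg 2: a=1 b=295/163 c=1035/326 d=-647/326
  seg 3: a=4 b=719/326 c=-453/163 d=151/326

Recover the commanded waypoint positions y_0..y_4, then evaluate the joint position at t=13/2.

y_0 = S_0(0) = a_0 = 1
y_1 = S_1(0) = a_1 = 4
y_2 = S_2(0) = a_2 = 1
y_3 = S_3(0) = a_3 = 4
y_4 = S_3(2) = 1
t_q=13/2 is in segment 3 (τ=1/2); S_3(τ)=11647/2608

y_0=1 y_1=4 y_2=1 y_3=4 y_4=1
S(13/2) = 11647/2608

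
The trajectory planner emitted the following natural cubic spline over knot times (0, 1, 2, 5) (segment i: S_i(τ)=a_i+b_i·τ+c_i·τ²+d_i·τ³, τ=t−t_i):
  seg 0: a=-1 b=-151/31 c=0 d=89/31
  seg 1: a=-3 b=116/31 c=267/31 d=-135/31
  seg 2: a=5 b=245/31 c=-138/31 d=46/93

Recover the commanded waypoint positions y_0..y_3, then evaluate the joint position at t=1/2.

y_0=-1 y_1=-3 y_2=5 y_3=2
S(1/2) = -763/248

y_0 = S_0(0) = a_0 = -1
y_1 = S_1(0) = a_1 = -3
y_2 = S_2(0) = a_2 = 5
y_3 = S_2(3) = 2
t_q=1/2 is in segment 0 (τ=1/2); S_0(τ)=-763/248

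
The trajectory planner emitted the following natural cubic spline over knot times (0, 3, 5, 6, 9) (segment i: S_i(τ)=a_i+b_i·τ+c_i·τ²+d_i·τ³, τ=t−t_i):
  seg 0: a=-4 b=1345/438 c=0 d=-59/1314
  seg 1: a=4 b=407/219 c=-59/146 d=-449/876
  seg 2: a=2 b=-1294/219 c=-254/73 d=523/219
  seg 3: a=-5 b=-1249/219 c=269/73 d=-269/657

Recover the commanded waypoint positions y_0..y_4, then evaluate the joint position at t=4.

y_0 = S_0(0) = a_0 = -4
y_1 = S_1(0) = a_1 = 4
y_2 = S_2(0) = a_2 = 2
y_3 = S_3(0) = a_3 = -5
y_4 = S_3(3) = 0
t_q=4 is in segment 1 (τ=1); S_1(τ)=1443/292

y_0=-4 y_1=4 y_2=2 y_3=-5 y_4=0
S(4) = 1443/292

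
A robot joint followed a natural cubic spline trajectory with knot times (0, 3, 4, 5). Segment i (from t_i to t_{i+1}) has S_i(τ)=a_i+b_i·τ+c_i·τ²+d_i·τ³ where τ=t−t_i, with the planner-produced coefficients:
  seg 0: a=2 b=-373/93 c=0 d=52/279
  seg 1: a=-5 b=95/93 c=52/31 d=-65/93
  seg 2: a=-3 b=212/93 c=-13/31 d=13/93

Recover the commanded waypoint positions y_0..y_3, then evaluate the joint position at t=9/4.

y_0 = S_0(0) = a_0 = 2
y_1 = S_1(0) = a_1 = -5
y_2 = S_2(0) = a_2 = -3
y_3 = S_2(1) = -1
t_q=9/4 is in segment 0 (τ=9/4); S_0(τ)=-2431/496

y_0=2 y_1=-5 y_2=-3 y_3=-1
S(9/4) = -2431/496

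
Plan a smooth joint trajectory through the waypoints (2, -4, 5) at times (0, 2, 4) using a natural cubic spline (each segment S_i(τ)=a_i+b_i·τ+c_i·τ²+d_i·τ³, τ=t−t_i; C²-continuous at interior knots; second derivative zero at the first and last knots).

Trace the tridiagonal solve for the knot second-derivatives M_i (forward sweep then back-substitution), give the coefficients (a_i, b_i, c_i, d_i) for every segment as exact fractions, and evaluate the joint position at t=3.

  seg 0: a=2 b=-39/8 c=0 d=15/32
  seg 1: a=-4 b=3/4 c=45/16 d=-15/32
S(3) = -29/32

Δ: Δ0=-3, Δ1=9/2
row 1: diag=8, rhs=45; c'=1/4, d'=45/8
back: M1=45/8
M: M0=0, M1=45/8, M2=0
seg 0: a=2, c=M0/2=0, d=(M1−M0)/(6·2)=15/32, b=Δ0−h0·(2M0+M1)/6=-39/8
seg 1: a=-4, c=M1/2=45/16, d=(M2−M1)/(6·2)=-15/32, b=Δ1−h1·(2M1+M2)/6=3/4
t_q=3 → seg 1, τ=1; S=-4+3/4·τ+45/16·τ²+-15/32·τ³=-29/32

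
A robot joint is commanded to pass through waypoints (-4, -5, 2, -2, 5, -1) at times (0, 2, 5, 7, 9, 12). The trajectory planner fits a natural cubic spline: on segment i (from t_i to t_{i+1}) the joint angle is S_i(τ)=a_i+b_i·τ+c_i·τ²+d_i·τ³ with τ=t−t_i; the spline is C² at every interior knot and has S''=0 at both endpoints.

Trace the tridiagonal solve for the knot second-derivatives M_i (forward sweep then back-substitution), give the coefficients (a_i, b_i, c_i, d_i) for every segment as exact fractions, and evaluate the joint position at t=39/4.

Δ: Δ0=-1/2, Δ1=7/3, Δ2=-2, Δ3=7/2, Δ4=-2
row 1: diag=10, rhs=17; c'=3/10, d'=17/10
row 2: denom=10−3·3/10=91/10; d'=(-26−3·17/10)/(91/10)=-311/91
row 3: denom=8−2·20/91=688/91; d'=(33−2·-311/91)/(688/91)=3625/688
row 4: denom=10−2·91/344=1629/172; d'=(-33−2·3625/688)/(1629/172)=-14977/3258
back: M4=-14977/3258
back: M3=3625/688−91/344·-14977/3258=10564/1629
back: M2=-311/91−20/91·10564/1629=-7889/1629
back: M1=17/10−3/10·-7889/1629=1712/543
M: M0=0, M1=1712/543, M2=-7889/1629, M3=10564/1629, M4=-14977/3258, M5=0
seg 0: a=-4, c=M0/2=0, d=(M1−M0)/(6·2)=428/1629, b=Δ0−h0·(2M0+M1)/6=-5053/3258
seg 1: a=-5, c=M1/2=856/543, d=(M2−M1)/(6·3)=-13025/29322, b=Δ1−h1·(2M1+M2)/6=5219/3258
seg 2: a=2, c=M2/2=-7889/3258, d=(M3−M2)/(6·2)=6151/6516, b=Δ2−h2·(2M2+M3)/6=-1520/1629
seg 3: a=-2, c=M3/2=5282/1629, d=(M4−M3)/(6·2)=-12035/13032, b=Δ3−h3·(2M3+M4)/6=385/543
seg 4: a=5, c=M4/2=-14977/6516, d=(M5−M4)/(6·3)=14977/58644, b=Δ4−h4·(2M4+M5)/6=8461/3258
t_q=39/4 → seg 4, τ=3/4; S=5+8461/3258·τ+-14977/6516·τ²+14977/58644·τ³=267015/46336

  seg 0: a=-4 b=-5053/3258 c=0 d=428/1629
  seg 1: a=-5 b=5219/3258 c=856/543 d=-13025/29322
  seg 2: a=2 b=-1520/1629 c=-7889/3258 d=6151/6516
  seg 3: a=-2 b=385/543 c=5282/1629 d=-12035/13032
  seg 4: a=5 b=8461/3258 c=-14977/6516 d=14977/58644
S(39/4) = 267015/46336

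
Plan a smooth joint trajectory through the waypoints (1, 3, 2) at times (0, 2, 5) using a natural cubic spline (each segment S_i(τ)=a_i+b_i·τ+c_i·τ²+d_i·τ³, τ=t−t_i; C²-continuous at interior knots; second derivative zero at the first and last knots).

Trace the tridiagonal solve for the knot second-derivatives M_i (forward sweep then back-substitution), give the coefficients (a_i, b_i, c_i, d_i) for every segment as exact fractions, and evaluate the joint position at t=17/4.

  seg 0: a=1 b=19/15 c=0 d=-1/15
  seg 1: a=3 b=7/15 c=-2/5 d=2/45
S(17/4) = 81/32

Δ: Δ0=1, Δ1=-1/3
row 1: diag=10, rhs=-8; c'=3/10, d'=-4/5
back: M1=-4/5
M: M0=0, M1=-4/5, M2=0
seg 0: a=1, c=M0/2=0, d=(M1−M0)/(6·2)=-1/15, b=Δ0−h0·(2M0+M1)/6=19/15
seg 1: a=3, c=M1/2=-2/5, d=(M2−M1)/(6·3)=2/45, b=Δ1−h1·(2M1+M2)/6=7/15
t_q=17/4 → seg 1, τ=9/4; S=3+7/15·τ+-2/5·τ²+2/45·τ³=81/32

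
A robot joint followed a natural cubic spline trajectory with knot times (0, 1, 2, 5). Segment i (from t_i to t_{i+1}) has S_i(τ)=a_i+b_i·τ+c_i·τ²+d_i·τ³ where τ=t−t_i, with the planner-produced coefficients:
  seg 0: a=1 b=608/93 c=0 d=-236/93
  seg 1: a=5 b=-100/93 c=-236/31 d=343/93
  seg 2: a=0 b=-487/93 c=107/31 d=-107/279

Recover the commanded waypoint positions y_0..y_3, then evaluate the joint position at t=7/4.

y_0 = S_0(0) = a_0 = 1
y_1 = S_1(0) = a_1 = 5
y_2 = S_2(0) = a_2 = 0
y_3 = S_2(3) = 5
t_q=7/4 is in segment 1 (τ=3/4); S_1(τ)=2911/1984

y_0=1 y_1=5 y_2=0 y_3=5
S(7/4) = 2911/1984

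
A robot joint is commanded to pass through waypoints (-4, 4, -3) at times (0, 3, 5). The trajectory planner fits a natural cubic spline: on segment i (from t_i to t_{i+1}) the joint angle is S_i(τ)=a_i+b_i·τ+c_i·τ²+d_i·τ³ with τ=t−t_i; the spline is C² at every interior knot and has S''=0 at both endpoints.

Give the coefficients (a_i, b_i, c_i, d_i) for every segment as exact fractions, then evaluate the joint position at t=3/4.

  seg 0: a=-4 b=271/60 c=0 d=-37/180
  seg 1: a=4 b=-31/30 c=-37/20 d=37/120
S(3/4) = -179/256

Δ: Δ0=8/3, Δ1=-7/2
row 1: diag=10, rhs=-37; c'=1/5, d'=-37/10
back: M1=-37/10
M: M0=0, M1=-37/10, M2=0
seg 0: a=-4, c=M0/2=0, d=(M1−M0)/(6·3)=-37/180, b=Δ0−h0·(2M0+M1)/6=271/60
seg 1: a=4, c=M1/2=-37/20, d=(M2−M1)/(6·2)=37/120, b=Δ1−h1·(2M1+M2)/6=-31/30
t_q=3/4 → seg 0, τ=3/4; S=-4+271/60·τ+0·τ²+-37/180·τ³=-179/256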